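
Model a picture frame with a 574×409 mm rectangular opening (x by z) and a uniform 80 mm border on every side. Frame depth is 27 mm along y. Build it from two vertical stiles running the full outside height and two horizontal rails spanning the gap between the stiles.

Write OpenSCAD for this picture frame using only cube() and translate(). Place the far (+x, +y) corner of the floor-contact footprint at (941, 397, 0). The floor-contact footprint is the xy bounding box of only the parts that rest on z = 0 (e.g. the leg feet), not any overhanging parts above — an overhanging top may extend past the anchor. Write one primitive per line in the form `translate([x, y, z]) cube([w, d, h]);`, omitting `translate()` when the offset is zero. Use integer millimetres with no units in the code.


translate([207, 370, 0]) cube([80, 27, 569]);
translate([861, 370, 0]) cube([80, 27, 569]);
translate([287, 370, 0]) cube([574, 27, 80]);
translate([287, 370, 489]) cube([574, 27, 80]);


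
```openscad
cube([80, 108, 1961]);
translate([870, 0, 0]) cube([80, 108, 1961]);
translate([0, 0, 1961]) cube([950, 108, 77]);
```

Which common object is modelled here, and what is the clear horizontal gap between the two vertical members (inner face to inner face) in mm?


A door frame. The clear opening width is 790 mm.

Two 1961 mm tall posts with a header on top — a door frame. The left jamb is 80 mm wide at x = 0; the right jamb starts at x = 870. The clear opening is 870 − 80 = 790 mm.


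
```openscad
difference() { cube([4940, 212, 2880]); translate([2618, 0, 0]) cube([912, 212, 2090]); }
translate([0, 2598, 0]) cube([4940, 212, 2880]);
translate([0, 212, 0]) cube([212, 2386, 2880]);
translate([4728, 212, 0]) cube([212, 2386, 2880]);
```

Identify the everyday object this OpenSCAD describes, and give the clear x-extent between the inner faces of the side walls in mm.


A single room. The interior width is 4516 mm.

Four walls enclosing a rectangle with a door in the front wall — a room. Outside width 4940 minus two 212 mm walls gives 4516 mm.


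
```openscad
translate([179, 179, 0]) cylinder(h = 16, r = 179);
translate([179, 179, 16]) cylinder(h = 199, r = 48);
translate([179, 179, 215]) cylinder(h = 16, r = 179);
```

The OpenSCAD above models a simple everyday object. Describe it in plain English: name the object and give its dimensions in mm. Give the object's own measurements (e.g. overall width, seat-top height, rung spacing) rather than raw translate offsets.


A spool: two coaxial disc flanges of radius 179 mm and thickness 16 mm, joined by a core cylinder of radius 48 mm and height 199 mm. The lower flange rests on z = 0 and the three cylinders share a vertical axis.


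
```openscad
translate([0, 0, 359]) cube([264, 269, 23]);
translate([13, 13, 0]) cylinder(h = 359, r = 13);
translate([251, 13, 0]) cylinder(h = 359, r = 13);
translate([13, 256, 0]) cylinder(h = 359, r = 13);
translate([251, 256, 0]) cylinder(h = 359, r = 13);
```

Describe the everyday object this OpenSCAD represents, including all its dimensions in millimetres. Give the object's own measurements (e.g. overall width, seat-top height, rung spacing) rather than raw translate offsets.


A four-legged stool. The seat is a 264×269×23 mm slab whose top surface is at z = 382 mm; four round legs, each 26 mm in diameter, run from the floor (z = 0) to the underside of the seat, each leg's axis is inset half a diameter from the nearest pair of seat edges (so the leg's bounding box is flush with the corner).


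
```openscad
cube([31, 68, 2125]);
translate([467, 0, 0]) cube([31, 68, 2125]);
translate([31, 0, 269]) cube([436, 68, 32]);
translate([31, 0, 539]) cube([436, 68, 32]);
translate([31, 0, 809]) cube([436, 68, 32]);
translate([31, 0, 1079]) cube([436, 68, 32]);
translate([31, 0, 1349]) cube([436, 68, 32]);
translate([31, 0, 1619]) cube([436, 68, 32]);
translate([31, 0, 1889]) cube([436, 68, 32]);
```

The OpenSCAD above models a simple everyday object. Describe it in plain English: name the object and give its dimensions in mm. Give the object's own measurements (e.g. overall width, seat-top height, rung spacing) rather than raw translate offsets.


A straight ladder. Two 31×68 mm vertical rails, 2125 mm tall, stand 498 mm apart (outside-to-outside) with their front faces coplanar on the −y side. 7 rungs, each 68 mm deep and 32 mm tall, span between the inner faces of the rails, front faces flush with the rails. The lowest rung's underside is at z = 269 mm and rungs are spaced 270 mm apart (underside to underside).


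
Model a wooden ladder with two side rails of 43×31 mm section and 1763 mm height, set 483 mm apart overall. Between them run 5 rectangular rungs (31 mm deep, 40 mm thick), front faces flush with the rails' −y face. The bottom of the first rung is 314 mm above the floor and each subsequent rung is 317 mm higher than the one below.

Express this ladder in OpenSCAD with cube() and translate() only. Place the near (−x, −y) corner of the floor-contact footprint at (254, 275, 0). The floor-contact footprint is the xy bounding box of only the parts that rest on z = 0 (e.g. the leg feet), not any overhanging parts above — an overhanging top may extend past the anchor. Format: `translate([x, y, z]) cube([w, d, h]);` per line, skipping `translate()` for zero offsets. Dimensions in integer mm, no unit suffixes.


translate([254, 275, 0]) cube([43, 31, 1763]);
translate([694, 275, 0]) cube([43, 31, 1763]);
translate([297, 275, 314]) cube([397, 31, 40]);
translate([297, 275, 631]) cube([397, 31, 40]);
translate([297, 275, 948]) cube([397, 31, 40]);
translate([297, 275, 1265]) cube([397, 31, 40]);
translate([297, 275, 1582]) cube([397, 31, 40]);


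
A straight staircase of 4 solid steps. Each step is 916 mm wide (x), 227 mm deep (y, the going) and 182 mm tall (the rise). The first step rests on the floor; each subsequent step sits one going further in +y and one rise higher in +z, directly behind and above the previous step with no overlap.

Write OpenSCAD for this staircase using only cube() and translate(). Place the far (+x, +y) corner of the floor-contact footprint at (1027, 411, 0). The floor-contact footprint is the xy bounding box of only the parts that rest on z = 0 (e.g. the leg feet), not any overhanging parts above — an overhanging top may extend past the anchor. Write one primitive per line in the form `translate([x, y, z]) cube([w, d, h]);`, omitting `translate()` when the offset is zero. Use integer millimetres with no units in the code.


translate([111, 184, 0]) cube([916, 227, 182]);
translate([111, 411, 182]) cube([916, 227, 182]);
translate([111, 638, 364]) cube([916, 227, 182]);
translate([111, 865, 546]) cube([916, 227, 182]);


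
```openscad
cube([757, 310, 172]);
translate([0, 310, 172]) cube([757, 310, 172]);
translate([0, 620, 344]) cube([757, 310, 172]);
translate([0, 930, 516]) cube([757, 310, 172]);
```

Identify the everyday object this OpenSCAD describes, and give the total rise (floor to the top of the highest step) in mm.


A staircase. The total rise is 688 mm.

4 identical blocks, each offset up and back from the previous — a staircase. Each step is 172 mm tall and there are 4 of them, so the total rise is 4 × 172 = 688 mm.


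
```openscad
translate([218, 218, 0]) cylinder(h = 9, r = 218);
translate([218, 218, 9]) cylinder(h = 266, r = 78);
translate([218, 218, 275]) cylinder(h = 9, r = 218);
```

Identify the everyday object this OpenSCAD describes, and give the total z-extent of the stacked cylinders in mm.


A spool. The overall height is 284 mm.

Three coaxial cylinders, large–small–large — a spool. Two 9 mm flanges and a 266 mm core give 9 + 266 + 9 = 284 mm.


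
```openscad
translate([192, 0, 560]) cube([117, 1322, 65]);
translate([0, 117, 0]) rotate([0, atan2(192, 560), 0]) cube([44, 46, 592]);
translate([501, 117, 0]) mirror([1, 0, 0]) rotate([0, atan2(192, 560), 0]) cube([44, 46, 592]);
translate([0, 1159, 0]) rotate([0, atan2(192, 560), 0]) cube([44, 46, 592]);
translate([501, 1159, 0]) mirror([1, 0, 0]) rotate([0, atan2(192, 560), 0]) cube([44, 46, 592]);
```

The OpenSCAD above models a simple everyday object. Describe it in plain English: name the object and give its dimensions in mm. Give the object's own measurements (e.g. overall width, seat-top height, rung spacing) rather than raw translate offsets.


A sawhorse. A 117×1322×65 mm beam (x, y, z) sits on two A-frame leg pairs. Each pair is two raked legs of 44×46 mm section (46 mm along y) splaying symmetrically in x. Each leg rises 560 mm vertically over 192 mm of horizontal reach and is 592 mm long along its own axis. Every leg's outer bottom edge rests on the floor and its outer top edge meets a bottom edge of the beam — the left legs (tilting toward +x) meet the beam's −x bottom edge, the right legs (their mirror images, tilting toward −x) meet its +x bottom edge — so the leg tops tuck under the beam, the beam's underside is 560 mm above the floor, and the feet are 501 mm apart outside-to-outside with the beam centred between them. The two leg pairs are set in 117 mm from either end of the beam.


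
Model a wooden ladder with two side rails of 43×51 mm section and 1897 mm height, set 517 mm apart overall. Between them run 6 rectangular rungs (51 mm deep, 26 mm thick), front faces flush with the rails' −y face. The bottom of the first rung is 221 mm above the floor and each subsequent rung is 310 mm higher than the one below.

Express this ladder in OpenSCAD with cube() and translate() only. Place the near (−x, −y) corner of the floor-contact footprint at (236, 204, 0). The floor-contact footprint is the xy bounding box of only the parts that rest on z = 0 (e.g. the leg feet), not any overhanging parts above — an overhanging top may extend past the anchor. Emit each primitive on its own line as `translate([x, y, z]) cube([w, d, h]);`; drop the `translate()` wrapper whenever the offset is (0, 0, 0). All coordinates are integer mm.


translate([236, 204, 0]) cube([43, 51, 1897]);
translate([710, 204, 0]) cube([43, 51, 1897]);
translate([279, 204, 221]) cube([431, 51, 26]);
translate([279, 204, 531]) cube([431, 51, 26]);
translate([279, 204, 841]) cube([431, 51, 26]);
translate([279, 204, 1151]) cube([431, 51, 26]);
translate([279, 204, 1461]) cube([431, 51, 26]);
translate([279, 204, 1771]) cube([431, 51, 26]);


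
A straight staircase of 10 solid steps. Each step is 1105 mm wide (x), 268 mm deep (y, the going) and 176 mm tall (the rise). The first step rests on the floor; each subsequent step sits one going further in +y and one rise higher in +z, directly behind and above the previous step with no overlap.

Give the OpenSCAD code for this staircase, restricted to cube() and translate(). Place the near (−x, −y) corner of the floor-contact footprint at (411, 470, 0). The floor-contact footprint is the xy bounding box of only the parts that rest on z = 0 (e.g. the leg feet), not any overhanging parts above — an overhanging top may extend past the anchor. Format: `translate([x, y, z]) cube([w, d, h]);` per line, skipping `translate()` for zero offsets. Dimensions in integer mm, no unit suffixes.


translate([411, 470, 0]) cube([1105, 268, 176]);
translate([411, 738, 176]) cube([1105, 268, 176]);
translate([411, 1006, 352]) cube([1105, 268, 176]);
translate([411, 1274, 528]) cube([1105, 268, 176]);
translate([411, 1542, 704]) cube([1105, 268, 176]);
translate([411, 1810, 880]) cube([1105, 268, 176]);
translate([411, 2078, 1056]) cube([1105, 268, 176]);
translate([411, 2346, 1232]) cube([1105, 268, 176]);
translate([411, 2614, 1408]) cube([1105, 268, 176]);
translate([411, 2882, 1584]) cube([1105, 268, 176]);


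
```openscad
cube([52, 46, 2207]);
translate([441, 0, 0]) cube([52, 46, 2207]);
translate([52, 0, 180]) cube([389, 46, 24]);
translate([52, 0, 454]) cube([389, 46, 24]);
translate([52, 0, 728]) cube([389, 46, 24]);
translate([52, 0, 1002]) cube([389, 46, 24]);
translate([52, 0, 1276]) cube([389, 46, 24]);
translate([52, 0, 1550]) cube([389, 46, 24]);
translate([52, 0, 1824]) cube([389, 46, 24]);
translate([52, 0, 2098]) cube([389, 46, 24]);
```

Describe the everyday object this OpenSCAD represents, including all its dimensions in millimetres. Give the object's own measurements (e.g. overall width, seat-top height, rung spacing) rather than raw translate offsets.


A straight ladder. Two 52×46 mm vertical rails, 2207 mm tall, stand 493 mm apart (outside-to-outside) with their front faces coplanar on the −y side. 8 rungs, each 46 mm deep and 24 mm tall, span between the inner faces of the rails, front faces flush with the rails. The lowest rung's underside is at z = 180 mm and rungs are spaced 274 mm apart (underside to underside).


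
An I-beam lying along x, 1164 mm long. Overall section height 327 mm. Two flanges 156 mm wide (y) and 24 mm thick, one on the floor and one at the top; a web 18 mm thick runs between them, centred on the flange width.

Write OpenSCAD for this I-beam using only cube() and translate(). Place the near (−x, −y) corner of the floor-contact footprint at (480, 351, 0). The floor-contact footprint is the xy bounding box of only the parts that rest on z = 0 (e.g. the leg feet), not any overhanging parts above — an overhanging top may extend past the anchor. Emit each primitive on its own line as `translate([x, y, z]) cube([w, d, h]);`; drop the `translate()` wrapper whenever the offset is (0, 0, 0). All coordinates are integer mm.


translate([480, 351, 0]) cube([1164, 156, 24]);
translate([480, 420, 24]) cube([1164, 18, 279]);
translate([480, 351, 303]) cube([1164, 156, 24]);


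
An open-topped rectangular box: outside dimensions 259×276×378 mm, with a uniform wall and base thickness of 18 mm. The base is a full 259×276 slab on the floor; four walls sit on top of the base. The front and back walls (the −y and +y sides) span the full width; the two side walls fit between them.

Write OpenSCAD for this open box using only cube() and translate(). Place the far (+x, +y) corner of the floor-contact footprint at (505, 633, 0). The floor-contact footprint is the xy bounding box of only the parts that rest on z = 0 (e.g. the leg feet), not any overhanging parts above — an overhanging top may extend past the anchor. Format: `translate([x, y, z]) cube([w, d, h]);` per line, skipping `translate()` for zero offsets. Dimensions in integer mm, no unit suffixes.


translate([246, 357, 0]) cube([259, 276, 18]);
translate([246, 357, 18]) cube([259, 18, 360]);
translate([246, 615, 18]) cube([259, 18, 360]);
translate([246, 375, 18]) cube([18, 240, 360]);
translate([487, 375, 18]) cube([18, 240, 360]);


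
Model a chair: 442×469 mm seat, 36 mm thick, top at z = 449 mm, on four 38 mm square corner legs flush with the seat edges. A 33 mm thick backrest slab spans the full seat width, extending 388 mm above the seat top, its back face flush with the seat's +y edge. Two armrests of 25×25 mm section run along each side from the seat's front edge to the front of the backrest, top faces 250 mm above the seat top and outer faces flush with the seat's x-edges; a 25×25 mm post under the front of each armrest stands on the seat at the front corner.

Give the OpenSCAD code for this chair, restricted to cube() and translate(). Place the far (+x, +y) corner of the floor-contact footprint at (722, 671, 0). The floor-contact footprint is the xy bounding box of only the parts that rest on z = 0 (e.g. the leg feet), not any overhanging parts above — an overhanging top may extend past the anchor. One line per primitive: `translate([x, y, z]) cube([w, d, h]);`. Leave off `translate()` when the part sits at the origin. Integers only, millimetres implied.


translate([280, 202, 413]) cube([442, 469, 36]);
translate([280, 202, 0]) cube([38, 38, 413]);
translate([684, 202, 0]) cube([38, 38, 413]);
translate([280, 633, 0]) cube([38, 38, 413]);
translate([684, 633, 0]) cube([38, 38, 413]);
translate([280, 638, 449]) cube([442, 33, 388]);
translate([280, 202, 674]) cube([25, 436, 25]);
translate([697, 202, 674]) cube([25, 436, 25]);
translate([280, 202, 449]) cube([25, 25, 225]);
translate([697, 202, 449]) cube([25, 25, 225]);


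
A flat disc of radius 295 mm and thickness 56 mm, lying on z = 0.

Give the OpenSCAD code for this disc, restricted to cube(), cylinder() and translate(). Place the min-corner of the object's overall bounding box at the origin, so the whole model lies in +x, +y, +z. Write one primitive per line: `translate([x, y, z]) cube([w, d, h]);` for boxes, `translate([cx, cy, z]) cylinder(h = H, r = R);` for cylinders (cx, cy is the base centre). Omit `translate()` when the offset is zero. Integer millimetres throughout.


translate([295, 295, 0]) cylinder(h = 56, r = 295);


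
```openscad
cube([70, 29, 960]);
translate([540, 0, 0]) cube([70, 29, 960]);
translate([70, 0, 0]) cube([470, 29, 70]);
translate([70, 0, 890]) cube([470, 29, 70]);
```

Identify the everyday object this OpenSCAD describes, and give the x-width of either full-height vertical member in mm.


A picture frame. The border width is 70 mm.

Four thin pieces enclosing a rectangular opening — a picture frame. The two full-height stiles are 960 mm tall; the top rail sits at z = 890 and is 70 mm tall, so the border above the opening is 960 − 890 = 70 mm, matching the stile x-width.


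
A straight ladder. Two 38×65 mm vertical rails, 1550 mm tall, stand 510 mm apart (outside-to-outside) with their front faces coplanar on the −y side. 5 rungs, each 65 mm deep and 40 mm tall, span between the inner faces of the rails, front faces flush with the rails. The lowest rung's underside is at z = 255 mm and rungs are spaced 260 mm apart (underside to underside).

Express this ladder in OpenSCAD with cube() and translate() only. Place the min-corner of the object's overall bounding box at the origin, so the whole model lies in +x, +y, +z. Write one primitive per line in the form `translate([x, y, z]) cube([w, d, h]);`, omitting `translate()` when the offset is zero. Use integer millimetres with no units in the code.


cube([38, 65, 1550]);
translate([472, 0, 0]) cube([38, 65, 1550]);
translate([38, 0, 255]) cube([434, 65, 40]);
translate([38, 0, 515]) cube([434, 65, 40]);
translate([38, 0, 775]) cube([434, 65, 40]);
translate([38, 0, 1035]) cube([434, 65, 40]);
translate([38, 0, 1295]) cube([434, 65, 40]);


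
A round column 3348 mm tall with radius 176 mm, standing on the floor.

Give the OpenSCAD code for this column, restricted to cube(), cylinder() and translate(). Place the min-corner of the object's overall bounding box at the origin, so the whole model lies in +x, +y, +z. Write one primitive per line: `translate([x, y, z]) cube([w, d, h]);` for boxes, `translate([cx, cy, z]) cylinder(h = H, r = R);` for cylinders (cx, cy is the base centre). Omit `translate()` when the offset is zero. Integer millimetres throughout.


translate([176, 176, 0]) cylinder(h = 3348, r = 176);


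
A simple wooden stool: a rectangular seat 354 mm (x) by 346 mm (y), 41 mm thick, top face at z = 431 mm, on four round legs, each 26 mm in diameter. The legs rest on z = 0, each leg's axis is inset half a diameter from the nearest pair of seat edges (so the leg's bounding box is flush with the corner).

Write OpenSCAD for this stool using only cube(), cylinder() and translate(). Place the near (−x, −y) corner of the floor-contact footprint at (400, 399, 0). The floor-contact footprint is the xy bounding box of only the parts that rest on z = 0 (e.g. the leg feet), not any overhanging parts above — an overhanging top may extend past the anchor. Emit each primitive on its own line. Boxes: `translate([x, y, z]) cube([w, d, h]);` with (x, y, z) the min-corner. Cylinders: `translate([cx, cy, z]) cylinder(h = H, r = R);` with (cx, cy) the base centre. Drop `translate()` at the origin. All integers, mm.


translate([400, 399, 390]) cube([354, 346, 41]);
translate([413, 412, 0]) cylinder(h = 390, r = 13);
translate([741, 412, 0]) cylinder(h = 390, r = 13);
translate([413, 732, 0]) cylinder(h = 390, r = 13);
translate([741, 732, 0]) cylinder(h = 390, r = 13);


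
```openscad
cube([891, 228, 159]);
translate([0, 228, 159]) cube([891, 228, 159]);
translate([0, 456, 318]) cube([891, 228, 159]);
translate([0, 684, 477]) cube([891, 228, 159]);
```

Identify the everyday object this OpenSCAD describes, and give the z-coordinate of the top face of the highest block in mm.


A staircase. The total rise is 636 mm.

4 identical blocks, each offset up and back from the previous — a staircase. Each step is 159 mm tall and there are 4 of them, so the total rise is 4 × 159 = 636 mm.


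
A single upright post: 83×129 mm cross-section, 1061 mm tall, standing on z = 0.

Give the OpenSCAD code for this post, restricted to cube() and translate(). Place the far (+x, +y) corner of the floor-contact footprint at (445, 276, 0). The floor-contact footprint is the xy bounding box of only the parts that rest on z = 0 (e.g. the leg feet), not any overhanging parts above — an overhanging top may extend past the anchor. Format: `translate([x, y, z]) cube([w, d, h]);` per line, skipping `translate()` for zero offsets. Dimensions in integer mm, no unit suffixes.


translate([362, 147, 0]) cube([83, 129, 1061]);


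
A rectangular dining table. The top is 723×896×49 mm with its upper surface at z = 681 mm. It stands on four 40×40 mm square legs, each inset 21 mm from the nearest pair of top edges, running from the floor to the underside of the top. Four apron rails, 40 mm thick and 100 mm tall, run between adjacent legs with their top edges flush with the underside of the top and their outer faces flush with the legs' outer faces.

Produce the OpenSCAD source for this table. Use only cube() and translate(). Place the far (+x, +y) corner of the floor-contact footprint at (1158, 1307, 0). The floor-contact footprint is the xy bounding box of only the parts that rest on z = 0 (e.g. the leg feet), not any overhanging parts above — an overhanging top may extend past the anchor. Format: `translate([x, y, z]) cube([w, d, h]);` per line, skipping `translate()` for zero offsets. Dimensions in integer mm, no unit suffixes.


translate([456, 432, 632]) cube([723, 896, 49]);
translate([477, 453, 0]) cube([40, 40, 632]);
translate([1118, 453, 0]) cube([40, 40, 632]);
translate([477, 1267, 0]) cube([40, 40, 632]);
translate([1118, 1267, 0]) cube([40, 40, 632]);
translate([517, 453, 532]) cube([601, 40, 100]);
translate([517, 1267, 532]) cube([601, 40, 100]);
translate([477, 493, 532]) cube([40, 774, 100]);
translate([1118, 493, 532]) cube([40, 774, 100]);


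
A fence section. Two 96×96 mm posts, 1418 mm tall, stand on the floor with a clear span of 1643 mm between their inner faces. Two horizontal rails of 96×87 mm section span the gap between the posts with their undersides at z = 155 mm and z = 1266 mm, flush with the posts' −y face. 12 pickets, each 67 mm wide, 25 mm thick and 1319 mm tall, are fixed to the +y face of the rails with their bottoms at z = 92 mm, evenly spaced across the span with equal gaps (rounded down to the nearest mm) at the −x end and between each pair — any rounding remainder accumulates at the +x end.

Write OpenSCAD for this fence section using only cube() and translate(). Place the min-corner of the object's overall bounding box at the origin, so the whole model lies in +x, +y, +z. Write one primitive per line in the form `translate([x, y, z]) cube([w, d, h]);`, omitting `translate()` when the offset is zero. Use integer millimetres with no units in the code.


cube([96, 96, 1418]);
translate([1739, 0, 0]) cube([96, 96, 1418]);
translate([96, 0, 155]) cube([1643, 96, 87]);
translate([96, 0, 1266]) cube([1643, 96, 87]);
translate([160, 96, 92]) cube([67, 25, 1319]);
translate([291, 96, 92]) cube([67, 25, 1319]);
translate([422, 96, 92]) cube([67, 25, 1319]);
translate([553, 96, 92]) cube([67, 25, 1319]);
translate([684, 96, 92]) cube([67, 25, 1319]);
translate([815, 96, 92]) cube([67, 25, 1319]);
translate([946, 96, 92]) cube([67, 25, 1319]);
translate([1077, 96, 92]) cube([67, 25, 1319]);
translate([1208, 96, 92]) cube([67, 25, 1319]);
translate([1339, 96, 92]) cube([67, 25, 1319]);
translate([1470, 96, 92]) cube([67, 25, 1319]);
translate([1601, 96, 92]) cube([67, 25, 1319]);


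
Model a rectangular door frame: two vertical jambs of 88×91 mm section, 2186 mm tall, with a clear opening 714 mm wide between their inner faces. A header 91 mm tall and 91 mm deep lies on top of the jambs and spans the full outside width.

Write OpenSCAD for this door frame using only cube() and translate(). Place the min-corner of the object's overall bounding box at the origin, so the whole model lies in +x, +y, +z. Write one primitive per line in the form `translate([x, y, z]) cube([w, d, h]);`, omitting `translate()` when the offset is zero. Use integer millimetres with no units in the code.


cube([88, 91, 2186]);
translate([802, 0, 0]) cube([88, 91, 2186]);
translate([0, 0, 2186]) cube([890, 91, 91]);


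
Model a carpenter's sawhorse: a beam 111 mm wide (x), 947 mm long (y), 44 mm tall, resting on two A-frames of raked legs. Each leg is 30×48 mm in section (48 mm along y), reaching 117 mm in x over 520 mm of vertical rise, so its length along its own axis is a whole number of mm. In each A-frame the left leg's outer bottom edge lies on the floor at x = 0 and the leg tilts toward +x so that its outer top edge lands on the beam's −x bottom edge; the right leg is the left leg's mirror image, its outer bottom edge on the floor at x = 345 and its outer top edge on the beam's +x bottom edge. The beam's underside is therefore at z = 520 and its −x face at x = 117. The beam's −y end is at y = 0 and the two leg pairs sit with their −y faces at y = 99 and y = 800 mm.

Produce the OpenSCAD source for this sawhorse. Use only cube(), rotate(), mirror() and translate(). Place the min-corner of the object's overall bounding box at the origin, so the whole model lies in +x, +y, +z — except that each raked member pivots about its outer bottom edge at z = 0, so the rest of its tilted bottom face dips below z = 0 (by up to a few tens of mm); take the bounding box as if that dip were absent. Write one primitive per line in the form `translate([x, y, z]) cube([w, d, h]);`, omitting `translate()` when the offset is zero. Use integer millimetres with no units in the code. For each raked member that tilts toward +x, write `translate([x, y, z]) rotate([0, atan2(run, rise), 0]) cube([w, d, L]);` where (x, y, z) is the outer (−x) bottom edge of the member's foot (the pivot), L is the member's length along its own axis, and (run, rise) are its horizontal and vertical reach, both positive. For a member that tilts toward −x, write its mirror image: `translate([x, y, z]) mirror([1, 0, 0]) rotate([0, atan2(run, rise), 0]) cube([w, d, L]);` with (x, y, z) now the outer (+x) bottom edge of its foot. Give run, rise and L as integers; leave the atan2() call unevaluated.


// leg length = √(117² + 520²) = 533
// right-leg outer foot x = 2·117 + 111 = 345
// beam min-corner = (117, 0, 520)
translate([117, 0, 520]) cube([111, 947, 44]);
translate([0, 99, 0]) rotate([0, atan2(117, 520), 0]) cube([30, 48, 533]);
translate([345, 99, 0]) mirror([1, 0, 0]) rotate([0, atan2(117, 520), 0]) cube([30, 48, 533]);
translate([0, 800, 0]) rotate([0, atan2(117, 520), 0]) cube([30, 48, 533]);
translate([345, 800, 0]) mirror([1, 0, 0]) rotate([0, atan2(117, 520), 0]) cube([30, 48, 533]);


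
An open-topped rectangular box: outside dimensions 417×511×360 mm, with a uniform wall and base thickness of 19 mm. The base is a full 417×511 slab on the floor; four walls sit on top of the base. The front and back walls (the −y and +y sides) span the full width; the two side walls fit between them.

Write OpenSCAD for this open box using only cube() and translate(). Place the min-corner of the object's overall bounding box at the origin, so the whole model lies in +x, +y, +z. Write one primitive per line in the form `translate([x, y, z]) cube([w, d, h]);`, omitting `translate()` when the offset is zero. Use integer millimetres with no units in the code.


cube([417, 511, 19]);
translate([0, 0, 19]) cube([417, 19, 341]);
translate([0, 492, 19]) cube([417, 19, 341]);
translate([0, 19, 19]) cube([19, 473, 341]);
translate([398, 19, 19]) cube([19, 473, 341]);


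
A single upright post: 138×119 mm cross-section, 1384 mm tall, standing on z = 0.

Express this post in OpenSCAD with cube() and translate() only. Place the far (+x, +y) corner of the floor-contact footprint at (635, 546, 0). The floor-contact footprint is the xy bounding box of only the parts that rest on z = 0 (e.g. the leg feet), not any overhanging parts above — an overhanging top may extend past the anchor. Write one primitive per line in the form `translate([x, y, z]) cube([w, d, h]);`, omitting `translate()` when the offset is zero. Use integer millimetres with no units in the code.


translate([497, 427, 0]) cube([138, 119, 1384]);


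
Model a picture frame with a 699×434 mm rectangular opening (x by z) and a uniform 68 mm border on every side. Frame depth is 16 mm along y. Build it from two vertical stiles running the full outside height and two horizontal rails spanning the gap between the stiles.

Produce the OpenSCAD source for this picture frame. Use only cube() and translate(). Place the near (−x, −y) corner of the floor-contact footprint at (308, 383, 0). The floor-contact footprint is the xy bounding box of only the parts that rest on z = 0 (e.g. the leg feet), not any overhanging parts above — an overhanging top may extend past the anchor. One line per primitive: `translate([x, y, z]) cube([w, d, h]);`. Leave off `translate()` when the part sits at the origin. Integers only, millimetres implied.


translate([308, 383, 0]) cube([68, 16, 570]);
translate([1075, 383, 0]) cube([68, 16, 570]);
translate([376, 383, 0]) cube([699, 16, 68]);
translate([376, 383, 502]) cube([699, 16, 68]);


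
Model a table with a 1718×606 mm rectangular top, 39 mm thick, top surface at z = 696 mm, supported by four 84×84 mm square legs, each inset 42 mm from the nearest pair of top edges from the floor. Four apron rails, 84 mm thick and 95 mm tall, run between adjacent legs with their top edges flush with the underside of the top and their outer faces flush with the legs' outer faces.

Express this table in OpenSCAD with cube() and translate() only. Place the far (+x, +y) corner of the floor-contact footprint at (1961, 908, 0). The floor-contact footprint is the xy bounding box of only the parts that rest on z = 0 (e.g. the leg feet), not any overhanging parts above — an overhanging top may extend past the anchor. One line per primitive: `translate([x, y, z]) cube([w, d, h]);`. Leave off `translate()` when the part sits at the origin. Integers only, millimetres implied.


translate([285, 344, 657]) cube([1718, 606, 39]);
translate([327, 386, 0]) cube([84, 84, 657]);
translate([1877, 386, 0]) cube([84, 84, 657]);
translate([327, 824, 0]) cube([84, 84, 657]);
translate([1877, 824, 0]) cube([84, 84, 657]);
translate([411, 386, 562]) cube([1466, 84, 95]);
translate([411, 824, 562]) cube([1466, 84, 95]);
translate([327, 470, 562]) cube([84, 354, 95]);
translate([1877, 470, 562]) cube([84, 354, 95]);


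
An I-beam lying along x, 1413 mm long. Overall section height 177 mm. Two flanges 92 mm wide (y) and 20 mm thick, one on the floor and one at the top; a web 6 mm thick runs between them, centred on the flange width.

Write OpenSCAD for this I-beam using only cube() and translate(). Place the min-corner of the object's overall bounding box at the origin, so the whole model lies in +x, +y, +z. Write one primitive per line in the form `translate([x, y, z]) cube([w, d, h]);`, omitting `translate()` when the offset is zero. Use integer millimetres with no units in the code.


cube([1413, 92, 20]);
translate([0, 43, 20]) cube([1413, 6, 137]);
translate([0, 0, 157]) cube([1413, 92, 20]);


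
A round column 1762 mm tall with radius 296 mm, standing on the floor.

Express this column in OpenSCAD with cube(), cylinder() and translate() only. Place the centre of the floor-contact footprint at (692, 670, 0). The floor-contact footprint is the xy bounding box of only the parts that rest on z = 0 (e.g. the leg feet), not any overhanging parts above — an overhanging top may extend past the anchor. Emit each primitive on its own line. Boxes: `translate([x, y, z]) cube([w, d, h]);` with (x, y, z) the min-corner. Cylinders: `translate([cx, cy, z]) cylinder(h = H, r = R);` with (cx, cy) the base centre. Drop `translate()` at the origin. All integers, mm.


translate([692, 670, 0]) cylinder(h = 1762, r = 296);


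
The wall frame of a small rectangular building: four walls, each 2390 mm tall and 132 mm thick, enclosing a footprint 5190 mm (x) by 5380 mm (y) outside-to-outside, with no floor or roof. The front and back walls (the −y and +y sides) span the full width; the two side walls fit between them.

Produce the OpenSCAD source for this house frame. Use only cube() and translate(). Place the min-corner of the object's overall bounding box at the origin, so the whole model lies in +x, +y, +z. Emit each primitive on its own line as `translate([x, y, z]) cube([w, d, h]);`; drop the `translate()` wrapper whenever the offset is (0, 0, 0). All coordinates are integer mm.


cube([5190, 132, 2390]);
translate([0, 5248, 0]) cube([5190, 132, 2390]);
translate([0, 132, 0]) cube([132, 5116, 2390]);
translate([5058, 132, 0]) cube([132, 5116, 2390]);


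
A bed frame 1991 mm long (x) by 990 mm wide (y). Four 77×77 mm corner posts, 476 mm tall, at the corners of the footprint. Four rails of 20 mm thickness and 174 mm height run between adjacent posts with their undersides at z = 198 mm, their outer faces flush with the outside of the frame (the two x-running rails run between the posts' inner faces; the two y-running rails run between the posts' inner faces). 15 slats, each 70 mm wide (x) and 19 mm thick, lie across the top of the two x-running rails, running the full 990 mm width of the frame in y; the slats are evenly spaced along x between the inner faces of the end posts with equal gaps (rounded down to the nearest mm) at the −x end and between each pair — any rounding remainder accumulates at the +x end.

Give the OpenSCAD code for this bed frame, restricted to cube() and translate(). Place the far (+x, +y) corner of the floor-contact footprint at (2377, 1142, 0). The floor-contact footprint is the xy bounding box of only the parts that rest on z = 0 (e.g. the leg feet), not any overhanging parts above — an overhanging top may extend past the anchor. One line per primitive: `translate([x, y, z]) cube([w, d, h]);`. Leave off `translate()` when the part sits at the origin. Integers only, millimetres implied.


translate([386, 152, 0]) cube([77, 77, 476]);
translate([386, 1065, 0]) cube([77, 77, 476]);
translate([2300, 152, 0]) cube([77, 77, 476]);
translate([2300, 1065, 0]) cube([77, 77, 476]);
translate([463, 152, 198]) cube([1837, 20, 174]);
translate([463, 1122, 198]) cube([1837, 20, 174]);
translate([386, 229, 198]) cube([20, 836, 174]);
translate([2357, 229, 198]) cube([20, 836, 174]);
translate([512, 152, 372]) cube([70, 990, 19]);
translate([631, 152, 372]) cube([70, 990, 19]);
translate([750, 152, 372]) cube([70, 990, 19]);
translate([869, 152, 372]) cube([70, 990, 19]);
translate([988, 152, 372]) cube([70, 990, 19]);
translate([1107, 152, 372]) cube([70, 990, 19]);
translate([1226, 152, 372]) cube([70, 990, 19]);
translate([1345, 152, 372]) cube([70, 990, 19]);
translate([1464, 152, 372]) cube([70, 990, 19]);
translate([1583, 152, 372]) cube([70, 990, 19]);
translate([1702, 152, 372]) cube([70, 990, 19]);
translate([1821, 152, 372]) cube([70, 990, 19]);
translate([1940, 152, 372]) cube([70, 990, 19]);
translate([2059, 152, 372]) cube([70, 990, 19]);
translate([2178, 152, 372]) cube([70, 990, 19]);


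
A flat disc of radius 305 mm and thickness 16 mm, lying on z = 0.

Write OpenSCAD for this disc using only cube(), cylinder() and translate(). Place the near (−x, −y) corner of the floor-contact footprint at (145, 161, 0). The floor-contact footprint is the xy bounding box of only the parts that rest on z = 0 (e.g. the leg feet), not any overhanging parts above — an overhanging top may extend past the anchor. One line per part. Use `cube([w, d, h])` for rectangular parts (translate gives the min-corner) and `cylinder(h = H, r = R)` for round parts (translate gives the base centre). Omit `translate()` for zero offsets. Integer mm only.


translate([450, 466, 0]) cylinder(h = 16, r = 305);


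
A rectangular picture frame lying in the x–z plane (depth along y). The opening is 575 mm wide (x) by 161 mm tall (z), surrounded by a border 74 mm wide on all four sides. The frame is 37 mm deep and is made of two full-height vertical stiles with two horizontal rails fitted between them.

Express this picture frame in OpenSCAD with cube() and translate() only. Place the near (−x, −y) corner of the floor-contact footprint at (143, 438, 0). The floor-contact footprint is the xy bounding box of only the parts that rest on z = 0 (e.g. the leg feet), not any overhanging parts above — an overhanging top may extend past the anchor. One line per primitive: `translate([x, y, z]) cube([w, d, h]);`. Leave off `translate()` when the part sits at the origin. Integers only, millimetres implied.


translate([143, 438, 0]) cube([74, 37, 309]);
translate([792, 438, 0]) cube([74, 37, 309]);
translate([217, 438, 0]) cube([575, 37, 74]);
translate([217, 438, 235]) cube([575, 37, 74]);


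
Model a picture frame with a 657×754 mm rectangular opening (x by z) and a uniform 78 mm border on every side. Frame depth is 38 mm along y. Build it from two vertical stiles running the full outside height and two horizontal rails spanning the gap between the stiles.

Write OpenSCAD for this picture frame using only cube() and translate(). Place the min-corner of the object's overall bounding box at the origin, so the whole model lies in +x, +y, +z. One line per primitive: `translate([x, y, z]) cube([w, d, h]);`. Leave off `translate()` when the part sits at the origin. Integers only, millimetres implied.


cube([78, 38, 910]);
translate([735, 0, 0]) cube([78, 38, 910]);
translate([78, 0, 0]) cube([657, 38, 78]);
translate([78, 0, 832]) cube([657, 38, 78]);


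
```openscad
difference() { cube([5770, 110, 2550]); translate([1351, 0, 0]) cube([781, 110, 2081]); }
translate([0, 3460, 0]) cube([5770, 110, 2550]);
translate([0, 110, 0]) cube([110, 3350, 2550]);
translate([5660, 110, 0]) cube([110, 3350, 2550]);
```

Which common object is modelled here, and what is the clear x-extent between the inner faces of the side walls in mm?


A single room. The interior width is 5550 mm.

Four walls enclosing a rectangle with a door in the front wall — a room. Outside width 5770 minus two 110 mm walls gives 5550 mm.


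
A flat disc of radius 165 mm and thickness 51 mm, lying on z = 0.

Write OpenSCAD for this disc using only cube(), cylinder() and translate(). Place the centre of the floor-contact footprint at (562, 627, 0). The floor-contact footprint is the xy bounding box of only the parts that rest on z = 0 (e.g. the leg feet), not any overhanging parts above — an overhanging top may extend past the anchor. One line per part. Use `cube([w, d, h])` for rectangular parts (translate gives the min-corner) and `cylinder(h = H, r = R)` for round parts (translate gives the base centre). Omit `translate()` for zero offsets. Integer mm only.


translate([562, 627, 0]) cylinder(h = 51, r = 165);


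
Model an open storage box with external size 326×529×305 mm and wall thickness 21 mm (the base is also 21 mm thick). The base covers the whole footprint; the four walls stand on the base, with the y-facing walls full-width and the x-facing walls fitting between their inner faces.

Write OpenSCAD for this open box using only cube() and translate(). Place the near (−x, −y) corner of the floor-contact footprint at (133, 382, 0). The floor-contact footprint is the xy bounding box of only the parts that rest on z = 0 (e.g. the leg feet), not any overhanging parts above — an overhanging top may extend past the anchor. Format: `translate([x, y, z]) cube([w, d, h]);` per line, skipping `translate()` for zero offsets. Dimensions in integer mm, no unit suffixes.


translate([133, 382, 0]) cube([326, 529, 21]);
translate([133, 382, 21]) cube([326, 21, 284]);
translate([133, 890, 21]) cube([326, 21, 284]);
translate([133, 403, 21]) cube([21, 487, 284]);
translate([438, 403, 21]) cube([21, 487, 284]);
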